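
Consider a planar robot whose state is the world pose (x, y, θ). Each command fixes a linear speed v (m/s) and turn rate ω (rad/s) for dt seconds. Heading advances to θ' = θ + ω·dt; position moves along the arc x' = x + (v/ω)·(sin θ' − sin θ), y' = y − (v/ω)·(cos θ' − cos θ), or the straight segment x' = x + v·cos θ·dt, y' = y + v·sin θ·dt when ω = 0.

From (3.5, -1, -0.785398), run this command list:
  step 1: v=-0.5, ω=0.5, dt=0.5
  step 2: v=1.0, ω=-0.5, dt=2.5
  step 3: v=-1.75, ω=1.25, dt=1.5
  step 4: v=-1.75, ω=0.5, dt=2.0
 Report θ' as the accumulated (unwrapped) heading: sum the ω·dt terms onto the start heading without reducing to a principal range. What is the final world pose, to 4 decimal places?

(-0.0457, -3.1666, 1.0896)

step 1: θ'=-0.5354 (R=-1.0000) → pose (3.3031, -0.8470, -0.5354)
step 2: θ'=-1.7854 (R=-2.0000) → pose (4.2368, -2.9931, -1.7854)
step 3: θ'=0.0896 (R=-1.4000) → pose (2.7437, -1.3006, 0.0896)
step 4: θ'=1.0896 (R=-3.5000) → pose (-0.0457, -3.1666, 1.0896)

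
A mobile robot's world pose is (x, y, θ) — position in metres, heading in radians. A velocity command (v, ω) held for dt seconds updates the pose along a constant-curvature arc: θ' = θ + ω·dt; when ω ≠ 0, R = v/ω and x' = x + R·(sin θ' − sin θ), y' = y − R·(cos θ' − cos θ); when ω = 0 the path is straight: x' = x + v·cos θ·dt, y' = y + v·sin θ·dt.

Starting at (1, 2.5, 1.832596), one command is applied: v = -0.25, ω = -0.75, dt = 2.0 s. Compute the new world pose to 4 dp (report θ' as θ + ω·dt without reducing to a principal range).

θ' = 1.8326 + -0.75·2.0 = 0.3326
R = v/ω = -0.25/-0.75 = 0.3333
x' = 1 + 0.3333·(sin 0.3326 − sin 1.8326) = 0.7869
y' = 2.5 − 0.3333·(cos 0.3326 − cos 1.8326) = 2.0987

(0.7869, 2.0987, 0.3326)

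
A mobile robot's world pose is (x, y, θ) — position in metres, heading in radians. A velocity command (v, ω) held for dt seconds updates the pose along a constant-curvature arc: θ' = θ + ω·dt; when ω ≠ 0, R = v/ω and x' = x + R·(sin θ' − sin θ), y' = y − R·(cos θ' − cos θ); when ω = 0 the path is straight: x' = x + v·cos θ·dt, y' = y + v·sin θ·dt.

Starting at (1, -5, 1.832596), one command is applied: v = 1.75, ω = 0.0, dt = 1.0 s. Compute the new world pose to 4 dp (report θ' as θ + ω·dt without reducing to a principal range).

θ' = 1.8326 + 0.0·1.0 = 1.8326
ω = 0 → straight: x' = 1 + 1.75·cos(1.8326)·1.0 = 0.5471
y' = -5 + 1.75·sin(1.8326)·1.0 = -3.3096

(0.5471, -3.3096, 1.8326)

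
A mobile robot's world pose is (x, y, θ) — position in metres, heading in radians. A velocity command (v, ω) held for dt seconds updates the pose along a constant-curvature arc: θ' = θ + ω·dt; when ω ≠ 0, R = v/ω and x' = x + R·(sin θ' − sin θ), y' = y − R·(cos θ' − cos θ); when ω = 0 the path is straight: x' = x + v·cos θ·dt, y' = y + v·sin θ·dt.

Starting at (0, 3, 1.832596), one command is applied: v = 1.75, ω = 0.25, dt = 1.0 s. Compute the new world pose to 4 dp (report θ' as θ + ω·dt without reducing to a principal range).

θ' = 1.8326 + 0.25·1.0 = 2.0826
R = v/ω = 1.75/0.25 = 7.0000
x' = 0 + 7.0000·(sin 2.0826 − sin 1.8326) = -0.6584
y' = 3 − 7.0000·(cos 2.0826 − cos 1.8326) = 4.6165

(-0.6584, 4.6165, 2.0826)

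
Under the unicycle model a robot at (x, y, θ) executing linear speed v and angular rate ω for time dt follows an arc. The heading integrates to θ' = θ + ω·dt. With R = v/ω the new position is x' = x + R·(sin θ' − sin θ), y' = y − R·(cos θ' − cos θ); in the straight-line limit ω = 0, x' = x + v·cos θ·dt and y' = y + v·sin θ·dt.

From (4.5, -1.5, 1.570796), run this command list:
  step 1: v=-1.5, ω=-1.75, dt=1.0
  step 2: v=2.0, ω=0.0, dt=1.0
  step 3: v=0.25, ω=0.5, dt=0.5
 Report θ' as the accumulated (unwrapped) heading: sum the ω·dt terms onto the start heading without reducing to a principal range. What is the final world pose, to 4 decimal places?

(5.5825, -2.7067, 0.0708)

step 1: θ'=-0.1792 (R=0.8571) → pose (3.4901, -2.3434, -0.1792)
step 2: θ'=-0.1792 (straight) → pose (5.4580, -2.6999, -0.1792)
step 3: θ'=0.0708 (R=0.5000) → pose (5.5825, -2.7067, 0.0708)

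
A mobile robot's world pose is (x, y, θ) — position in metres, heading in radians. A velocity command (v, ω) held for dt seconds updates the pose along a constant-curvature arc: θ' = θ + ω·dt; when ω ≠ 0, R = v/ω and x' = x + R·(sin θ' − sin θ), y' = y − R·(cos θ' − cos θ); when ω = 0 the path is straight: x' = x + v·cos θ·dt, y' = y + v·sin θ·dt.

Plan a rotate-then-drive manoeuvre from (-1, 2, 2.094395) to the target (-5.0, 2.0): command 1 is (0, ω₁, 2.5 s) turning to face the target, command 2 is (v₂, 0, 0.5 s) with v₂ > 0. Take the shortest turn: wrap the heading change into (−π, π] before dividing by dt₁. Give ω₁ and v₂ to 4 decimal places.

ω₁ = 0.4189, v₂ = 8.0000

heading to target = atan2(2−2, -5−-1) = 3.1416
Δθ = wrap(3.1416 − 2.0944) = 1.0472; ω₁ = Δθ/dt₁ = 0.4189
distance = √((-5−-1)² + (2−2)²) = 4.0000; v₂ = distance/dt₂ = 8.0000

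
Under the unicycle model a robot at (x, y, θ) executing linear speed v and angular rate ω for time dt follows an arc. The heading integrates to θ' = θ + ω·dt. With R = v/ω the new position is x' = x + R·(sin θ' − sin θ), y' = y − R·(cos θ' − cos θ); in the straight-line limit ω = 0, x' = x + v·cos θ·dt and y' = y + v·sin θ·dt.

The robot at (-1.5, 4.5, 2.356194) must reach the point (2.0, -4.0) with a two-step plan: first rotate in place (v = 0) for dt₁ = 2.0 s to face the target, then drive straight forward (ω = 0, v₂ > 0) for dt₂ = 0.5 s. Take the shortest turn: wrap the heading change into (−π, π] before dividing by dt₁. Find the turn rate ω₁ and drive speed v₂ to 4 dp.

ω₁ = 1.3734, v₂ = 18.3848

heading to target = atan2(-4−4.5, 2−-1.5) = -1.1802
Δθ = wrap(-1.1802 − 2.3562) = 2.7468; ω₁ = Δθ/dt₁ = 1.3734
distance = √((2−-1.5)² + (-4−4.5)²) = 9.1924; v₂ = distance/dt₂ = 18.3848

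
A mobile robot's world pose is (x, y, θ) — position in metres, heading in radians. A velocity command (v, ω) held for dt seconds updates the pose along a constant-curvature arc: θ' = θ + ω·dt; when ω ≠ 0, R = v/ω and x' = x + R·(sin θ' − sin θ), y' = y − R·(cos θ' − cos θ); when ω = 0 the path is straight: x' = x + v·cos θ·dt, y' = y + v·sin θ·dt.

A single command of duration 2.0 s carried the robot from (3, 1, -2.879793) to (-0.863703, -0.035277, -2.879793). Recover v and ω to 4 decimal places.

v = 2.0000, ω = 0.0000

Δθ = -2.879793 − -2.879793 = 0.000000
ω = Δθ/dt = 0.000000/2.0 = 0.0000
ω = 0 → v = (Δx·cos θ + Δy·sin θ)/dt = 2.0000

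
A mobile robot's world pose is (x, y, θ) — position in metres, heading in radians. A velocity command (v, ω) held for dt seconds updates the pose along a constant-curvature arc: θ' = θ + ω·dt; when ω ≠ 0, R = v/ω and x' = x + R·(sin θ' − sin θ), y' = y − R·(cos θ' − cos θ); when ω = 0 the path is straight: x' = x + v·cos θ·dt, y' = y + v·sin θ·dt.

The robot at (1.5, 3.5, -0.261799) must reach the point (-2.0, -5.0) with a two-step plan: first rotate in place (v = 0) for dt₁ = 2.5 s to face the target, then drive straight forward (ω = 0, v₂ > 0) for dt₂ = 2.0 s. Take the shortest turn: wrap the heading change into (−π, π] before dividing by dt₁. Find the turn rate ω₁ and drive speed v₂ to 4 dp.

heading to target = atan2(-5−3.5, -2−1.5) = -1.9614
Δθ = wrap(-1.9614 − -0.2618) = -1.6996; ω₁ = Δθ/dt₁ = -0.6798
distance = √((-2−1.5)² + (-5−3.5)²) = 9.1924; v₂ = distance/dt₂ = 4.5962

ω₁ = -0.6798, v₂ = 4.5962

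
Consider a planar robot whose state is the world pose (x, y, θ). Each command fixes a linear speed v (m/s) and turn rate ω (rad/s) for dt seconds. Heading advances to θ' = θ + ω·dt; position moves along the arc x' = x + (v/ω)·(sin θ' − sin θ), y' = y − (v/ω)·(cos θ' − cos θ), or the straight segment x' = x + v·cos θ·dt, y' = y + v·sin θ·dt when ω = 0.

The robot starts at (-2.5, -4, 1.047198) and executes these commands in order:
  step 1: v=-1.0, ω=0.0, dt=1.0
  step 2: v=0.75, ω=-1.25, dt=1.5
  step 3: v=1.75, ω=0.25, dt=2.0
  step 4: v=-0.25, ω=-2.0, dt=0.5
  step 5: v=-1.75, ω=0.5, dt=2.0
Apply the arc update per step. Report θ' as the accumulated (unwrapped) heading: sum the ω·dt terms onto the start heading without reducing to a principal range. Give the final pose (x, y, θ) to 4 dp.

step 1: θ'=1.0472 (straight) → pose (-3.0000, -4.8660, 1.0472)
step 2: θ'=-0.8278 (R=-0.6000) → pose (-2.0385, -4.7601, -0.8278)
step 3: θ'=-0.3278 (R=7.0000) → pose (0.8629, -6.6519, -0.3278)
step 4: θ'=-1.3278 (R=0.1250) → pose (0.7818, -6.5637, -1.3278)
step 5: θ'=-0.3278 (R=-3.5000) → pose (-1.4885, -4.0922, -0.3278)

(-1.4885, -4.0922, -0.3278)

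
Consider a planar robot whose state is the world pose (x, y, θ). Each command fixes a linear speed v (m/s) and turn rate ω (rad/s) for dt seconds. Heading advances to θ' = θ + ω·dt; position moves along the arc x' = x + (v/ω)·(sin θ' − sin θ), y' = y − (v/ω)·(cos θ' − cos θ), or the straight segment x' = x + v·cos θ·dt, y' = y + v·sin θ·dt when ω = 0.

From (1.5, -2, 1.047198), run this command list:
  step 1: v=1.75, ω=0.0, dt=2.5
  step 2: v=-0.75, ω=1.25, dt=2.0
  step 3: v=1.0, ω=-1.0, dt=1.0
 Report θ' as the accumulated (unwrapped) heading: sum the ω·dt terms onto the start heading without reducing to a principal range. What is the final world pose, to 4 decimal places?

(3.4893, 1.0279, 2.5472)

step 1: θ'=1.0472 (straight) → pose (3.6875, 1.7889, 1.0472)
step 2: θ'=3.5472 (R=-0.6000) → pose (4.4439, 0.9375, 3.5472)
step 3: θ'=2.5472 (R=-1.0000) → pose (3.4893, 1.0279, 2.5472)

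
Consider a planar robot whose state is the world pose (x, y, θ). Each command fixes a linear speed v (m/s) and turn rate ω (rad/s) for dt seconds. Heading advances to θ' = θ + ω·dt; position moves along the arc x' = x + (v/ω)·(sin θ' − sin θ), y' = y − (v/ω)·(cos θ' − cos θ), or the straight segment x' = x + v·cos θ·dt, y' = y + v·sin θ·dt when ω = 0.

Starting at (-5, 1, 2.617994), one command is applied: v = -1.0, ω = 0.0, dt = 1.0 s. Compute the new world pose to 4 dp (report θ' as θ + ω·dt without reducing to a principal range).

(-4.1340, 0.5000, 2.6180)

θ' = 2.6180 + 0.0·1.0 = 2.6180
ω = 0 → straight: x' = -5 + -1.0·cos(2.6180)·1.0 = -4.1340
y' = 1 + -1.0·sin(2.6180)·1.0 = 0.5000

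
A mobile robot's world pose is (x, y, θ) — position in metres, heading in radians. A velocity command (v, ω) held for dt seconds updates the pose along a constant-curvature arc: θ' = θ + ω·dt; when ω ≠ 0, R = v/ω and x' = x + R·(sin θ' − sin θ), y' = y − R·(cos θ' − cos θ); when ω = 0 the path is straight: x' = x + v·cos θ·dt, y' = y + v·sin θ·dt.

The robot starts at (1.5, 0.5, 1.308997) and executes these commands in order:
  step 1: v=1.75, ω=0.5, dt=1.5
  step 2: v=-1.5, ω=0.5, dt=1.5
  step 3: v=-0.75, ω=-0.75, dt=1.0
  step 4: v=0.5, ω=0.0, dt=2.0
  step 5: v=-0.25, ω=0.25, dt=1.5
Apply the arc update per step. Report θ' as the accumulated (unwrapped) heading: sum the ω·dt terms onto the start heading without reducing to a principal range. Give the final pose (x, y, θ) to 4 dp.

step 1: θ'=2.0590 (R=3.5000) → pose (1.2104, 3.0475, 2.0590)
step 2: θ'=2.8090 (R=-3.0000) → pose (2.8804, 1.6190, 2.8090)
step 3: θ'=2.0590 (R=1.0000) → pose (3.4371, 1.1429, 2.0590)
step 4: θ'=2.0590 (straight) → pose (2.9681, 2.0260, 2.0590)
step 5: θ'=2.4340 (R=-1.0000) → pose (3.2012, 1.7351, 2.4340)

(3.2012, 1.7351, 2.4340)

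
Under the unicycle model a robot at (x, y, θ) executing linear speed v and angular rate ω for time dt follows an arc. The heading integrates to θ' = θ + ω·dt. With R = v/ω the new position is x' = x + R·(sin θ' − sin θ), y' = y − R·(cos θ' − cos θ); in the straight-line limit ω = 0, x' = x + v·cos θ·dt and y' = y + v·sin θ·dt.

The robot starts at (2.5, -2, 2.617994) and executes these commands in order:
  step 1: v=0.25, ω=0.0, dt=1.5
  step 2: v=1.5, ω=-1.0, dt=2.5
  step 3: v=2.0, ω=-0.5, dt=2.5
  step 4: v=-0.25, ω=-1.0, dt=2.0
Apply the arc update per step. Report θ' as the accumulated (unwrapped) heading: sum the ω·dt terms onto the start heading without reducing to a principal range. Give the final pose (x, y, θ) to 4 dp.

step 1: θ'=2.6180 (straight) → pose (2.1752, -1.8125, 2.6180)
step 2: θ'=0.1180 (R=-1.5000) → pose (2.7487, 0.9761, 0.1180)
step 3: θ'=-1.1320 (R=-4.0000) → pose (6.8406, -1.2967, -1.1320)
step 4: θ'=-3.1320 (R=0.2500) → pose (7.0645, -0.9405, -3.1320)

(7.0645, -0.9405, -3.1320)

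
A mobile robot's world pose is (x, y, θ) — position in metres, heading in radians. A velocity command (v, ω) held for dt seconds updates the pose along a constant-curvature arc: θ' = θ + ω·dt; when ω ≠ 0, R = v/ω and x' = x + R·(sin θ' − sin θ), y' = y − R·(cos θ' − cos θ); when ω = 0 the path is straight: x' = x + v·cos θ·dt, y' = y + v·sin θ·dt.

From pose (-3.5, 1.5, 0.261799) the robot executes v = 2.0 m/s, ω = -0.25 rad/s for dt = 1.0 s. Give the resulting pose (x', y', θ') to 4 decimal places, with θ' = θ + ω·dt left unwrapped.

(-1.5238, 1.7720, 0.0118)

θ' = 0.2618 + -0.25·1.0 = 0.0118
R = v/ω = 2.0/-0.25 = -8.0000
x' = -3.5 + -8.0000·(sin 0.0118 − sin 0.2618) = -1.5238
y' = 1.5 − -8.0000·(cos 0.0118 − cos 0.2618) = 1.7720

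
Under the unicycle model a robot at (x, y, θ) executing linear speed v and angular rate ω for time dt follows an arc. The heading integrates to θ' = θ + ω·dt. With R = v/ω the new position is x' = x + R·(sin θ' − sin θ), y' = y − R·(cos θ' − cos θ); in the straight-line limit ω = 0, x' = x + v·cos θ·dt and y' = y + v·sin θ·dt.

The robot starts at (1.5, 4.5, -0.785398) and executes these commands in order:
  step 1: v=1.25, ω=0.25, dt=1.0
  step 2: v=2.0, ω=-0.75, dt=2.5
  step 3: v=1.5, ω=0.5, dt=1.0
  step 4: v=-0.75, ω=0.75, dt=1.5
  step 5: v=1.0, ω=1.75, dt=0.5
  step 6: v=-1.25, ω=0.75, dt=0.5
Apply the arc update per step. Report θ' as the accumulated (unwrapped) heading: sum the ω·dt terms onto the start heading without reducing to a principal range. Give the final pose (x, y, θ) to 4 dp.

step 1: θ'=-0.5354 (R=5.0000) → pose (2.4846, 3.7352, -0.5354)
step 2: θ'=-2.4104 (R=-2.6667) → pose (2.9048, -0.5433, -2.4104)
step 3: θ'=-1.9104 (R=3.0000) → pose (2.0794, -1.7771, -1.9104)
step 4: θ'=-0.7854 (R=-1.0000) → pose (1.8437, -0.7369, -0.7854)
step 5: θ'=0.0896 (R=0.5714) → pose (2.2988, -0.9020, 0.0896)
step 6: θ'=0.4646 (R=-1.6667) → pose (1.7012, -1.0719, 0.4646)

(1.7012, -1.0719, 0.4646)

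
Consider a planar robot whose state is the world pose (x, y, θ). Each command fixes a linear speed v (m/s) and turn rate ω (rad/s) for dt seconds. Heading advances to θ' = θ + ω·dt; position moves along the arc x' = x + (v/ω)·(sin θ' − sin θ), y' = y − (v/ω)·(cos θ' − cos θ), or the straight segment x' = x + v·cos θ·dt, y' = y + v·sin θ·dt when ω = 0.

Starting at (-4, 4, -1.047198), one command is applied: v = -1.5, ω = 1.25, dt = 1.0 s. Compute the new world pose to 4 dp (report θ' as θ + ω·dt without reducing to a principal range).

(-5.2809, 4.5754, 0.2028)

θ' = -1.0472 + 1.25·1.0 = 0.2028
R = v/ω = -1.5/1.25 = -1.2000
x' = -4 + -1.2000·(sin 0.2028 − sin -1.0472) = -5.2809
y' = 4 − -1.2000·(cos 0.2028 − cos -1.0472) = 4.5754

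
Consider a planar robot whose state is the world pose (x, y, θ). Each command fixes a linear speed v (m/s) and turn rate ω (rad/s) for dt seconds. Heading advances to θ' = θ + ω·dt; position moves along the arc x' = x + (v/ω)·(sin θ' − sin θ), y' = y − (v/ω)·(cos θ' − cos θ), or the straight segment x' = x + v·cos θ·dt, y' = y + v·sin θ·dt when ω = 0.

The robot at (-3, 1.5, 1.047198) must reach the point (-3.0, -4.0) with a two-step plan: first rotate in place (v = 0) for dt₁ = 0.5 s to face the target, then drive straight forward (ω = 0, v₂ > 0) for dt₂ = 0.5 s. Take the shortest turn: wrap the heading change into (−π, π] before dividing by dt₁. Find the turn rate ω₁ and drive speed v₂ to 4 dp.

heading to target = atan2(-4−1.5, -3−-3) = -1.5708
Δθ = wrap(-1.5708 − 1.0472) = -2.6180; ω₁ = Δθ/dt₁ = -5.2360
distance = √((-3−-3)² + (-4−1.5)²) = 5.5000; v₂ = distance/dt₂ = 11.0000

ω₁ = -5.2360, v₂ = 11.0000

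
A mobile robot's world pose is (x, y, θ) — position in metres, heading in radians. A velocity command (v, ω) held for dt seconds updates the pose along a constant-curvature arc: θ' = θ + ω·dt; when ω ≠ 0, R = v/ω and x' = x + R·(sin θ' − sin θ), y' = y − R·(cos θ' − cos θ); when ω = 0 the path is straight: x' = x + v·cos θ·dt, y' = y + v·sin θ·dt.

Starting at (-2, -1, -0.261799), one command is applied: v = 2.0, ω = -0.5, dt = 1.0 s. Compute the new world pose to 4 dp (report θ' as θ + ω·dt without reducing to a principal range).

(-0.2744, -1.9693, -0.7618)

θ' = -0.2618 + -0.5·1.0 = -0.7618
R = v/ω = 2.0/-0.5 = -4.0000
x' = -2 + -4.0000·(sin -0.7618 − sin -0.2618) = -0.2744
y' = -1 − -4.0000·(cos -0.7618 − cos -0.2618) = -1.9693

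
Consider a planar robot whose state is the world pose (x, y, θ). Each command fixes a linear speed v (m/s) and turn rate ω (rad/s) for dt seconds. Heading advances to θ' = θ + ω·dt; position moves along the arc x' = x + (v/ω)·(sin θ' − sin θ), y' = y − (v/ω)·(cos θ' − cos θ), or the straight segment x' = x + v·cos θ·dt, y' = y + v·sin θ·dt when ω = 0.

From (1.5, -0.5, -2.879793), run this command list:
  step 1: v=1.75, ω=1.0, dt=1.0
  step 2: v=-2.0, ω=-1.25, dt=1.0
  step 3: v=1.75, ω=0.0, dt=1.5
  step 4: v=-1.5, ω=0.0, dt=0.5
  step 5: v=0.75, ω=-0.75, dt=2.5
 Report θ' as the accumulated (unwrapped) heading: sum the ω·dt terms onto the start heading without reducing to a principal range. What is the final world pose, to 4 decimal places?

(-1.0531, 0.7212, -5.0048)

step 1: θ'=-1.8798 (R=1.7500) → pose (0.2858, -1.6582, -1.8798)
step 2: θ'=-3.1298 (R=1.6000) → pose (1.7912, -0.5449, -3.1298)
step 3: θ'=-3.1298 (straight) → pose (-0.8337, -0.5758, -3.1298)
step 4: θ'=-3.1298 (straight) → pose (-0.0837, -0.5670, -3.1298)
step 5: θ'=-5.0048 (R=-1.0000) → pose (-1.0531, 0.7212, -5.0048)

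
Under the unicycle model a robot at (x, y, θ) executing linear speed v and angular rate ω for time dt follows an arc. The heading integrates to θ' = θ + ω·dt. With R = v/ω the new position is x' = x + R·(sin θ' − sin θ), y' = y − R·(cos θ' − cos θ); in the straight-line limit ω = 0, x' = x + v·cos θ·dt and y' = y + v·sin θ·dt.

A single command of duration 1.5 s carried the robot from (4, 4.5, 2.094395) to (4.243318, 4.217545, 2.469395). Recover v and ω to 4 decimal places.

Δθ = 2.469395 − 2.094395 = 0.375000
ω = Δθ/dt = 0.375000/1.5 = 0.2500
R = −Δy/(cos θ' − cos θ) = -1.0000
v = R·ω = -1.0000·0.2500 = -0.2500

v = -0.2500, ω = 0.2500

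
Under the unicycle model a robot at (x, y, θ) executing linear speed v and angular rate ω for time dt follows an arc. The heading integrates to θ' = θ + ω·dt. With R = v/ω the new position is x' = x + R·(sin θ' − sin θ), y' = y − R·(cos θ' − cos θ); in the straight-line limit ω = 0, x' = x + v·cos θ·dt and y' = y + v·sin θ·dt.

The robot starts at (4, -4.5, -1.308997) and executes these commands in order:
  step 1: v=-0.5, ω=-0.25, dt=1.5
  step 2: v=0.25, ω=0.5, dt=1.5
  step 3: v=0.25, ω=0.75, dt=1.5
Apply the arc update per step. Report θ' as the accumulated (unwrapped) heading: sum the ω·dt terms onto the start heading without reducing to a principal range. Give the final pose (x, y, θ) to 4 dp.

(4.3707, -4.2393, 0.1910)

step 1: θ'=-1.6840 (R=2.0000) → pose (3.9447, -3.7564, -1.6840)
step 2: θ'=-0.9340 (R=0.5000) → pose (4.0395, -4.1102, -0.9340)
step 3: θ'=0.1910 (R=0.3333) → pose (4.3707, -4.2393, 0.1910)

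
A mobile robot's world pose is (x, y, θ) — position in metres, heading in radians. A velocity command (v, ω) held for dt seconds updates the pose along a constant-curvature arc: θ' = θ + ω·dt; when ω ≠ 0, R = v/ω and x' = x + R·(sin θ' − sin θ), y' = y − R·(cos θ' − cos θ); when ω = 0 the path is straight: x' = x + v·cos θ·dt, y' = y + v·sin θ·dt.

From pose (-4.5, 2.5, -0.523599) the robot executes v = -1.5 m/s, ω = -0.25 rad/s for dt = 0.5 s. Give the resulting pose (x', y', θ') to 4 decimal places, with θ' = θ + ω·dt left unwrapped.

θ' = -0.5236 + -0.25·0.5 = -0.6486
R = v/ω = -1.5/-0.25 = 6.0000
x' = -4.5 + 6.0000·(sin -0.6486 − sin -0.5236) = -5.1244
y' = 2.5 − 6.0000·(cos -0.6486 − cos -0.5236) = 2.9146

(-5.1244, 2.9146, -0.6486)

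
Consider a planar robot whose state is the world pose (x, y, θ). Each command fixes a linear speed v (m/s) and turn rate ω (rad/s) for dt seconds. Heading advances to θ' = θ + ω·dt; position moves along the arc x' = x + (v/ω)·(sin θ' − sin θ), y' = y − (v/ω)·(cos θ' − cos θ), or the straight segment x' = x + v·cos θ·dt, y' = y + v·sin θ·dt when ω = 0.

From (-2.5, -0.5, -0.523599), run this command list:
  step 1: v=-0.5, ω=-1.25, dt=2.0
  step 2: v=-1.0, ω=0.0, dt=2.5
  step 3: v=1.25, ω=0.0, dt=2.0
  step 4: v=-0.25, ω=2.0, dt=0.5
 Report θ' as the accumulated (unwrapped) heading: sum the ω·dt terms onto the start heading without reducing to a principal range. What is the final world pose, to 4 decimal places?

(-2.2494, 0.3131, -2.0236)

step 1: θ'=-3.0236 (R=0.4000) → pose (-2.3471, 0.2436, -3.0236)
step 2: θ'=-3.0236 (straight) → pose (0.1355, 0.5379, -3.0236)
step 3: θ'=-3.0236 (straight) → pose (-2.3471, 0.2436, -3.0236)
step 4: θ'=-2.0236 (R=-0.1250) → pose (-2.2494, 0.3131, -2.0236)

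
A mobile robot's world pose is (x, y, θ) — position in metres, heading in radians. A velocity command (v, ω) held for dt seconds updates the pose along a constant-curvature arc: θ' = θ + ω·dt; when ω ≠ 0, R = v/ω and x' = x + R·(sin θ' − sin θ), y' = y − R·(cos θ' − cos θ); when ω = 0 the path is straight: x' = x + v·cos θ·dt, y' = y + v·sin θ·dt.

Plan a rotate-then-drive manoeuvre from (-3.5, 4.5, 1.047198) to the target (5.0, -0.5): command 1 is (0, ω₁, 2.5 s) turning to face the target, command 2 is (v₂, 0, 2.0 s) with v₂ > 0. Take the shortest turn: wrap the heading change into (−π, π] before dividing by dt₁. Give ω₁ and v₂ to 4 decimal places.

heading to target = atan2(-0.5−4.5, 5−-3.5) = -0.5317
Δθ = wrap(-0.5317 − 1.0472) = -1.5789; ω₁ = Δθ/dt₁ = -0.6316
distance = √((5−-3.5)² + (-0.5−4.5)²) = 9.8615; v₂ = distance/dt₂ = 4.9308

ω₁ = -0.6316, v₂ = 4.9308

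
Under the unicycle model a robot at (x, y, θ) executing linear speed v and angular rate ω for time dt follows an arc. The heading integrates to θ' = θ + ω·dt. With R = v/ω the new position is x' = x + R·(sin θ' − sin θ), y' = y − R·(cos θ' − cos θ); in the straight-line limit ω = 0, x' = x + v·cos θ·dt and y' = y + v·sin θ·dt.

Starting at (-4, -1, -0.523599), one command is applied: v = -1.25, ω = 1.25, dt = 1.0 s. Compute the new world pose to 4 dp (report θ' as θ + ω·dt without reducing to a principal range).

(-5.1642, -1.1185, 0.7264)

θ' = -0.5236 + 1.25·1.0 = 0.7264
R = v/ω = -1.25/1.25 = -1.0000
x' = -4 + -1.0000·(sin 0.7264 − sin -0.5236) = -5.1642
y' = -1 − -1.0000·(cos 0.7264 − cos -0.5236) = -1.1185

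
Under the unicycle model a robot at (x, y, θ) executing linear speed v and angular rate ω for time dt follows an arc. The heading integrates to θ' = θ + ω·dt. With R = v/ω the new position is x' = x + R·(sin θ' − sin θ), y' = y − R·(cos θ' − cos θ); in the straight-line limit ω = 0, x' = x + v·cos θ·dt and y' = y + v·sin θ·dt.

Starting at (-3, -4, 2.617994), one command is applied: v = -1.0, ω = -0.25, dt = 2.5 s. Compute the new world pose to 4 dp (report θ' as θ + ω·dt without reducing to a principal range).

θ' = 2.6180 + -0.25·2.5 = 1.9930
R = v/ω = -1.0/-0.25 = 4.0000
x' = -3 + 4.0000·(sin 1.9930 − sin 2.6180) = -1.3512
y' = -4 − 4.0000·(cos 1.9930 − cos 2.6180) = -5.8250

(-1.3512, -5.8250, 1.9930)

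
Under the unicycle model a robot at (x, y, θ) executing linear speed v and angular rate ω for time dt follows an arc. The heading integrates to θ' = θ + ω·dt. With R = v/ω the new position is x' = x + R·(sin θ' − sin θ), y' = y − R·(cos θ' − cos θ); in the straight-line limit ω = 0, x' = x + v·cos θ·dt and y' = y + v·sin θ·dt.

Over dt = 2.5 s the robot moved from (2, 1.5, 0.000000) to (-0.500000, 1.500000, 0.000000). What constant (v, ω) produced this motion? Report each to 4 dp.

v = -1.0000, ω = 0.0000

Δθ = 0.000000 − 0.000000 = 0.000000
ω = Δθ/dt = 0.000000/2.5 = 0.0000
ω = 0 → v = (Δx·cos θ + Δy·sin θ)/dt = -1.0000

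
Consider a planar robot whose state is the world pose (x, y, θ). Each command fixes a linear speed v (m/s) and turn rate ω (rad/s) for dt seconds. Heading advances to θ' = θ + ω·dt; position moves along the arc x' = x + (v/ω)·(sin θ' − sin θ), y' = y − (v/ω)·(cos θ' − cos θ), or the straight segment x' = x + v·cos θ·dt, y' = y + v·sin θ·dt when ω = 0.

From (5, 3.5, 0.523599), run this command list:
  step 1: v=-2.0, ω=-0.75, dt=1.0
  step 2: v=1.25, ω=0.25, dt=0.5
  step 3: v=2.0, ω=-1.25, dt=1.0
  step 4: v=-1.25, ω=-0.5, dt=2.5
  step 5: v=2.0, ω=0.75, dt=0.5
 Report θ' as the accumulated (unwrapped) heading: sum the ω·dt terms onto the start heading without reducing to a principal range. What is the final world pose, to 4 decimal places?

(5.4960, 3.8922, -2.2264)

step 1: θ'=-0.2264 (R=2.6667) → pose (3.0681, 3.2108, -0.2264)
step 2: θ'=-0.1014 (R=5.0000) → pose (3.6843, 3.1089, -0.1014)
step 3: θ'=-1.3514 (R=-1.6000) → pose (5.0840, 1.8653, -1.3514)
step 4: θ'=-2.6014 (R=2.5000) → pose (6.2383, 4.5534, -2.6014)
step 5: θ'=-2.2264 (R=2.6667) → pose (5.4960, 3.8922, -2.2264)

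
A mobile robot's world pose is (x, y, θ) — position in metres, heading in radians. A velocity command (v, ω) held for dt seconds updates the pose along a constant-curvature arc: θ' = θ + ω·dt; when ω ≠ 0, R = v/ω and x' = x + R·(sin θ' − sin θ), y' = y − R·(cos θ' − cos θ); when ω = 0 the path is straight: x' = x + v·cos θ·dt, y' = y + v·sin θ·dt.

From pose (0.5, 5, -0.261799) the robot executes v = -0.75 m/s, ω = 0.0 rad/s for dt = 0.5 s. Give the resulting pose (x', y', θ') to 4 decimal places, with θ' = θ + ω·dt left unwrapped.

θ' = -0.2618 + 0.0·0.5 = -0.2618
ω = 0 → straight: x' = 0.5 + -0.75·cos(-0.2618)·0.5 = 0.1378
y' = 5 + -0.75·sin(-0.2618)·0.5 = 5.0971

(0.1378, 5.0971, -0.2618)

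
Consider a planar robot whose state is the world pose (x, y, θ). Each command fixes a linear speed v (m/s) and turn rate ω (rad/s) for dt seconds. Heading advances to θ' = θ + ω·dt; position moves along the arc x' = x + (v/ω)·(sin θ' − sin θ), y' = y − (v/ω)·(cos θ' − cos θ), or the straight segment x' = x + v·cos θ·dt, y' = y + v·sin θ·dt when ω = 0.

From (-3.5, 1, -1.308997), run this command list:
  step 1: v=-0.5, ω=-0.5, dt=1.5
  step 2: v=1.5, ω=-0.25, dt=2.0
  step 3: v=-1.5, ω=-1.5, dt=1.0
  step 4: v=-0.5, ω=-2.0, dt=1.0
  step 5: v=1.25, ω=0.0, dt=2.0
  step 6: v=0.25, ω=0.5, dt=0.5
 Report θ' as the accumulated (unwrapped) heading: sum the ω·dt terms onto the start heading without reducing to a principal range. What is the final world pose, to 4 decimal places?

(-1.6593, -0.4926, -5.8090)

step 1: θ'=-2.0590 (R=1.0000) → pose (-3.4173, 1.7279, -2.0590)
step 2: θ'=-2.5590 (R=-6.0000) → pose (-5.4152, -0.4681, -2.5590)
step 3: θ'=-4.0590 (R=1.0000) → pose (-4.0709, -0.6953, -4.0590)
step 4: θ'=-6.0590 (R=0.2500) → pose (-4.2139, -1.0910, -6.0590)
step 5: θ'=-6.0590 (straight) → pose (-1.7764, -0.5352, -6.0590)
step 6: θ'=-5.8090 (R=0.5000) → pose (-1.6593, -0.4926, -5.8090)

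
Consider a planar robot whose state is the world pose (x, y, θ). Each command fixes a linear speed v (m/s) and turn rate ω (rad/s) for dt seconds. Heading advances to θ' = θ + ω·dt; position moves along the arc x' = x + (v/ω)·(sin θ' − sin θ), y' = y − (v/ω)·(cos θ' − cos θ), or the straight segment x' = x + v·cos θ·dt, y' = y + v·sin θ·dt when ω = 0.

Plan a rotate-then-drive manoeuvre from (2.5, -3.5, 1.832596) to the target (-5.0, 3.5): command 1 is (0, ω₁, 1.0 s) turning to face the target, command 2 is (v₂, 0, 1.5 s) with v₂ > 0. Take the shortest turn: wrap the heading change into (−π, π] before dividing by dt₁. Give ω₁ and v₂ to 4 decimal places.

ω₁ = 0.5581, v₂ = 6.8394

heading to target = atan2(3.5−-3.5, -5−2.5) = 2.3907
Δθ = wrap(2.3907 − 1.8326) = 0.5581; ω₁ = Δθ/dt₁ = 0.5581
distance = √((-5−2.5)² + (3.5−-3.5)²) = 10.2591; v₂ = distance/dt₂ = 6.8394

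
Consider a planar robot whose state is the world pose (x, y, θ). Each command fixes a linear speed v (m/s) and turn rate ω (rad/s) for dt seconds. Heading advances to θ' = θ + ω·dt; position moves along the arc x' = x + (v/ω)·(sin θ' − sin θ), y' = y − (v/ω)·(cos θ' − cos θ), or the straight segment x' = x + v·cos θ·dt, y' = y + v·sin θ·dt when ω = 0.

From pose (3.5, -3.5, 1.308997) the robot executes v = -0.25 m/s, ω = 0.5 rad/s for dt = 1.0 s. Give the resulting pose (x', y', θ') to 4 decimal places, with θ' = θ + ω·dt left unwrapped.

(3.4971, -3.7474, 1.8090)

θ' = 1.3090 + 0.5·1.0 = 1.8090
R = v/ω = -0.25/0.5 = -0.5000
x' = 3.5 + -0.5000·(sin 1.8090 − sin 1.3090) = 3.4971
y' = -3.5 − -0.5000·(cos 1.8090 − cos 1.3090) = -3.7474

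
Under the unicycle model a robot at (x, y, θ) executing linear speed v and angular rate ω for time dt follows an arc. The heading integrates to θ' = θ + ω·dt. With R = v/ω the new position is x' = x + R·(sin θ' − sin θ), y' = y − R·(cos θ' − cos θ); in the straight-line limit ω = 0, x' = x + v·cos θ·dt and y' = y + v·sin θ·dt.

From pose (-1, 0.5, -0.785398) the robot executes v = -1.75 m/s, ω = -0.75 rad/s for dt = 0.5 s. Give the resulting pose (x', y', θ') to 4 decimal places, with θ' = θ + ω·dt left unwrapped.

(-1.4897, 1.2190, -1.1604)

θ' = -0.7854 + -0.75·0.5 = -1.1604
R = v/ω = -1.75/-0.75 = 2.3333
x' = -1 + 2.3333·(sin -1.1604 − sin -0.7854) = -1.4897
y' = 0.5 − 2.3333·(cos -1.1604 − cos -0.7854) = 1.2190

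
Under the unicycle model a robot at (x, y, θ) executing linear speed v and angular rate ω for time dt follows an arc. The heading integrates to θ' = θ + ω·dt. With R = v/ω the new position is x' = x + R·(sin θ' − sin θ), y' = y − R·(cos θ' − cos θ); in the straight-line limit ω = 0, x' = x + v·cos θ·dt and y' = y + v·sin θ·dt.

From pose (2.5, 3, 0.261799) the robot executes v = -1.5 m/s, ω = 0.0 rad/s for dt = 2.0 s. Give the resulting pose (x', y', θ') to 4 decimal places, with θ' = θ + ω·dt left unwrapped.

θ' = 0.2618 + 0.0·2.0 = 0.2618
ω = 0 → straight: x' = 2.5 + -1.5·cos(0.2618)·2.0 = -0.3978
y' = 3 + -1.5·sin(0.2618)·2.0 = 2.2235

(-0.3978, 2.2235, 0.2618)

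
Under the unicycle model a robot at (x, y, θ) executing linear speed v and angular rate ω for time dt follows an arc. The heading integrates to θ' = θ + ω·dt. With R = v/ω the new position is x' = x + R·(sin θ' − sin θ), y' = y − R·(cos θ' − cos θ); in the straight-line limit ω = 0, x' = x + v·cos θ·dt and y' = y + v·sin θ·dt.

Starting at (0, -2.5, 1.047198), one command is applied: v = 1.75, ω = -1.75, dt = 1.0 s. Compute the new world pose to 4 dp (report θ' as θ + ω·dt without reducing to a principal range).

θ' = 1.0472 + -1.75·1.0 = -0.7028
R = v/ω = 1.75/-1.75 = -1.0000
x' = 0 + -1.0000·(sin -0.7028 − sin 1.0472) = 1.5124
y' = -2.5 − -1.0000·(cos -0.7028 − cos 1.0472) = -2.2370

(1.5124, -2.2370, -0.7028)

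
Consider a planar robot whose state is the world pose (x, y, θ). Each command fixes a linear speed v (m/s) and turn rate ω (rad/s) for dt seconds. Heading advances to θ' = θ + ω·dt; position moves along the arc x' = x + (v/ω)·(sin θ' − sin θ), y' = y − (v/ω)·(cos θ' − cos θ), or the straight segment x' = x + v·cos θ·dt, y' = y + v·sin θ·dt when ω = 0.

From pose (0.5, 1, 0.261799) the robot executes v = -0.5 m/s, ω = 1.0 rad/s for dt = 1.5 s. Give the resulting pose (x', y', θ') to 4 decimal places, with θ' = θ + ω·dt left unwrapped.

θ' = 0.2618 + 1.0·1.5 = 1.7618
R = v/ω = -0.5/1.0 = -0.5000
x' = 0.5 + -0.5000·(sin 1.7618 − sin 0.2618) = 0.1385
y' = 1 − -0.5000·(cos 1.7618 − cos 0.2618) = 0.4221

(0.1385, 0.4221, 1.7618)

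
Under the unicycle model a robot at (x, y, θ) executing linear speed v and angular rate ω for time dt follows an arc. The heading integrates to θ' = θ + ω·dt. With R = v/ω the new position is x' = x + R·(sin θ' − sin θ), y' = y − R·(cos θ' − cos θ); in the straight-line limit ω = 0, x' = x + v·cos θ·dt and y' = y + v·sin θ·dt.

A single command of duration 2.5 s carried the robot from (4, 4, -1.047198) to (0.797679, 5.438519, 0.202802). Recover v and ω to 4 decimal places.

v = -1.5000, ω = 0.5000

Δθ = 0.202802 − -1.047198 = 1.250000
ω = Δθ/dt = 1.250000/2.5 = 0.5000
R = Δx/(sin θ' − sin θ) = -3.0000
v = R·ω = -3.0000·0.5000 = -1.5000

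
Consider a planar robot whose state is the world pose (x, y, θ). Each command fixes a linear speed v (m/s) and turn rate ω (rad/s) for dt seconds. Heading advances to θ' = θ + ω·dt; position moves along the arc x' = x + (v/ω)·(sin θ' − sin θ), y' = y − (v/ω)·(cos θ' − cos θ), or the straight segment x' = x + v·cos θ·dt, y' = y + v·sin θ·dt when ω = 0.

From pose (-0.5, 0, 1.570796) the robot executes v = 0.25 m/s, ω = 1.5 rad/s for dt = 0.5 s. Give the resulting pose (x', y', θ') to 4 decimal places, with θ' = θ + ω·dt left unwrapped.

(-0.5447, 0.1136, 2.3208)

θ' = 1.5708 + 1.5·0.5 = 2.3208
R = v/ω = 0.25/1.5 = 0.1667
x' = -0.5 + 0.1667·(sin 2.3208 − sin 1.5708) = -0.5447
y' = 0 − 0.1667·(cos 2.3208 − cos 1.5708) = 0.1136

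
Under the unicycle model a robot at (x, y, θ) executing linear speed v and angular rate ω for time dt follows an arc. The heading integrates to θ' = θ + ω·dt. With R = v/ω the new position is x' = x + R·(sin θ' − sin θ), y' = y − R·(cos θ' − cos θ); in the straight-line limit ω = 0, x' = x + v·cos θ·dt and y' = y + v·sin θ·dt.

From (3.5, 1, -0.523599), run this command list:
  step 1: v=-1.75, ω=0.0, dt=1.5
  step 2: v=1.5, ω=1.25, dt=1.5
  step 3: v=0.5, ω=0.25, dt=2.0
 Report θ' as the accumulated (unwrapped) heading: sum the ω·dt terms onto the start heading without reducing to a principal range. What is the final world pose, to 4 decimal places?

(2.9676, 4.0797, 1.8514)

step 1: θ'=-0.5236 (straight) → pose (1.2267, 2.3125, -0.5236)
step 2: θ'=1.3514 (R=1.2000) → pose (2.9979, 3.0906, 1.3514)
step 3: θ'=1.8514 (R=2.0000) → pose (2.9676, 4.0797, 1.8514)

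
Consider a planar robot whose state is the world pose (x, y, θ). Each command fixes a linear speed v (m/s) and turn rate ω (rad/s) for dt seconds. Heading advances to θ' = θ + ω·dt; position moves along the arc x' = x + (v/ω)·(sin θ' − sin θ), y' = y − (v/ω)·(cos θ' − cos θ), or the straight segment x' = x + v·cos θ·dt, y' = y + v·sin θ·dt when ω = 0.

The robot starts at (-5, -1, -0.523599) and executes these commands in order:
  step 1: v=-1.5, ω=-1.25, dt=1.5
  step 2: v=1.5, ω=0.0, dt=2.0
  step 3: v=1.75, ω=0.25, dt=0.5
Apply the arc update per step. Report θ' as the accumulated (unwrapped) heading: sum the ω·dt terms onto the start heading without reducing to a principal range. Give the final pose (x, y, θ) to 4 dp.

step 1: θ'=-2.3986 (R=1.2000) → pose (-5.2118, 0.9230, -2.3986)
step 2: θ'=-2.3986 (straight) → pose (-7.4211, -1.1065, -2.3986)
step 3: θ'=-2.2736 (R=7.0000) → pose (-8.0269, -1.7371, -2.2736)

(-8.0269, -1.7371, -2.2736)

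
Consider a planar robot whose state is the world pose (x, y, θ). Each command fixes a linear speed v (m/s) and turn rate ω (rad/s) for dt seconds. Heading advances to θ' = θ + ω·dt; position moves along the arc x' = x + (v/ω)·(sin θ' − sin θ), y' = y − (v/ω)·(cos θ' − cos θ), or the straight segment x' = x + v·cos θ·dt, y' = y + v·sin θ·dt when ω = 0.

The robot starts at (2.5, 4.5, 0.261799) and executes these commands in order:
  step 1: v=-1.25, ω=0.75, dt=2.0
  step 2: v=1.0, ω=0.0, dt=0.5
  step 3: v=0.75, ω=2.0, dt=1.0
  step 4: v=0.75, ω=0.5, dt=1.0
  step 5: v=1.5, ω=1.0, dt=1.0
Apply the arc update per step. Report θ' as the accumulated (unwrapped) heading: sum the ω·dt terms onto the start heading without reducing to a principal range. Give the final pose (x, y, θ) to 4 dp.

(0.2065, 1.2947, 5.2618)

step 1: θ'=1.7618 (R=-1.6667) → pose (1.2950, 2.5737, 1.7618)
step 2: θ'=1.7618 (straight) → pose (1.2001, 3.0646, 1.7618)
step 3: θ'=3.7618 (R=0.3750) → pose (0.6140, 3.2986, 3.7618)
step 4: θ'=4.2618 (R=1.5000) → pose (0.1355, 2.7312, 4.2618)
step 5: θ'=5.2618 (R=1.5000) → pose (0.2065, 1.2947, 5.2618)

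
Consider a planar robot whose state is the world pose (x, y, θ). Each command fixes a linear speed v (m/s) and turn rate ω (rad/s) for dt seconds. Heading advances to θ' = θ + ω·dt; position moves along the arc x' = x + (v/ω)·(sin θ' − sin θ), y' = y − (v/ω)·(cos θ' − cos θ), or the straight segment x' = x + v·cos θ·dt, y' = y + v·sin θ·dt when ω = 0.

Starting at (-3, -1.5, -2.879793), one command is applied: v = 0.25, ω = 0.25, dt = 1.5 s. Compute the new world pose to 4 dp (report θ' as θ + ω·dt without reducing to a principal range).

θ' = -2.8798 + 0.25·1.5 = -2.5048
R = v/ω = 0.25/0.25 = 1.0000
x' = -3 + 1.0000·(sin -2.5048 − sin -2.8798) = -3.3358
y' = -1.5 − 1.0000·(cos -2.5048 − cos -2.8798) = -1.6619

(-3.3358, -1.6619, -2.5048)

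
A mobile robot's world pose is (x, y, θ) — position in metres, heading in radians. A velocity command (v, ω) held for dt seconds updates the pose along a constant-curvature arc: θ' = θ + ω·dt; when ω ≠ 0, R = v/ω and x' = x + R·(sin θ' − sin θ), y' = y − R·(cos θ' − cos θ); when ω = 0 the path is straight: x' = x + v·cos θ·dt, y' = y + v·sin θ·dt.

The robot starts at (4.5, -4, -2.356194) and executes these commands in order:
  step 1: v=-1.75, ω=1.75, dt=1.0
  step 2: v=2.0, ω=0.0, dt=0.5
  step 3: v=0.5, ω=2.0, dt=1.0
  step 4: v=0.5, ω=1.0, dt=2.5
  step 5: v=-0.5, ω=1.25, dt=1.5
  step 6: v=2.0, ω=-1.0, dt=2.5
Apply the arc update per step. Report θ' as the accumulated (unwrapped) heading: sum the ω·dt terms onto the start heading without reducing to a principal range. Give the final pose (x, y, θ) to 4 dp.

(3.9324, -5.5110, 3.2688)

step 1: θ'=-0.6062 (R=-1.0000) → pose (4.3626, -2.4711, -0.6062)
step 2: θ'=-0.6062 (straight) → pose (5.1845, -3.0408, -0.6062)
step 3: θ'=1.3938 (R=0.2500) → pose (5.5730, -2.8794, 1.3938)
step 4: θ'=3.8938 (R=0.5000) → pose (4.7392, -2.4263, 3.8938)
step 5: θ'=5.7688 (R=-0.4000) → pose (4.6627, -1.7859, 5.7688)
step 6: θ'=3.2688 (R=-2.0000) → pose (3.9324, -5.5110, 3.2688)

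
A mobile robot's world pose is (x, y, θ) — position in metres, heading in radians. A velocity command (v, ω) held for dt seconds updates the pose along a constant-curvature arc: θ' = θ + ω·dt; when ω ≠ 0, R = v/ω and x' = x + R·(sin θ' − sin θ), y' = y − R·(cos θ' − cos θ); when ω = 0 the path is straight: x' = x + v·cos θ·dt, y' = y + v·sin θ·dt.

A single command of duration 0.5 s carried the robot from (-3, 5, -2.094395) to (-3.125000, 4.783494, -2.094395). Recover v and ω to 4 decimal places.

Δθ = -2.094395 − -2.094395 = 0.000000
ω = Δθ/dt = 0.000000/0.5 = 0.0000
ω = 0 → v = (Δx·cos θ + Δy·sin θ)/dt = 0.5000

v = 0.5000, ω = 0.0000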